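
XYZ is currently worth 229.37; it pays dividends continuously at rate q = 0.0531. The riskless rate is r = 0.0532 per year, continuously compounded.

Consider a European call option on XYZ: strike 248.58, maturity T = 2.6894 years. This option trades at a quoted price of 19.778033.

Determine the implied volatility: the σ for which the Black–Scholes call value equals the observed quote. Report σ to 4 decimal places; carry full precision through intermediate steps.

sigma = 0.2023

At σ = 0.2023 the Black–Scholes value reproduces the quote:
σ√T = 0.2023·√2.6894 = 0.331760
d₁ = (ln(S/K) + (r−q+σ²/2)T) / (σ√T) = (ln(229.37/248.58) + (0.0532−0.0531+0.2023²/2)·2.6894) / 0.331760 = (-0.080428 + 0.055301) / 0.331760 = -0.075739
d₂ = d₁ − σ√T = -0.075739 − 0.331760 = -0.407499
e^{−rT} = 0.866688
e^{−qT} = 0.866921
N(d₁) = 0.469813,  N(d₂) = 0.341821
V = S·e^{−qT}·N(d₁) − K·e^{−rT}·N(d₂) = 93.420386 − 73.642353 = 19.778033 (equal to the quote); since ∂V/∂σ > 0 for all σ, the implied volatility is unique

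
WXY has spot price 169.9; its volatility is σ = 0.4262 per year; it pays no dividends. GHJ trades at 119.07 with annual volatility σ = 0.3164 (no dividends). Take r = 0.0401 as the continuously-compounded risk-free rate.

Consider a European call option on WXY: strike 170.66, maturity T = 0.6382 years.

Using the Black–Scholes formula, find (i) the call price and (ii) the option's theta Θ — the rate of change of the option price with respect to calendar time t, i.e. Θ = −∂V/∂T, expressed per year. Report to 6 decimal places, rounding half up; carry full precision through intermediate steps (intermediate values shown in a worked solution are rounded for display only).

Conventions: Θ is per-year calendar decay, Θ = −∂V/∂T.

price = 24.546140
Θ = -20.647060

σ√T = 0.4262·√0.6382 = 0.340480
d₁ = (ln(S/K) + (r+σ²/2)T) / (σ√T) = (ln(169.9/170.66) + (0.0401+0.4262²/2)·0.6382) / 0.340480 = (-0.004463 + 0.083555) / 0.340480 = 0.232295
d₂ = d₁ − σ√T = 0.232295 − 0.340480 = -0.108185
e^{−rT} = 0.974733
N(d₁) = 0.591846,  N(d₂) = 0.456925
Call price V = S·N(d₁) − K·e^{−rT}·N(d₂) = 100.554581 − 76.008441 = 24.546140
φ(d₁) = (1/√(2π))·e^{−d₁²/2} = 0.388323
Θ = −S·φ(d₁)·σ/(2√T) − r·K·e^{−rT}·N(d₂) = −17.599121 − 3.047938 = -20.647060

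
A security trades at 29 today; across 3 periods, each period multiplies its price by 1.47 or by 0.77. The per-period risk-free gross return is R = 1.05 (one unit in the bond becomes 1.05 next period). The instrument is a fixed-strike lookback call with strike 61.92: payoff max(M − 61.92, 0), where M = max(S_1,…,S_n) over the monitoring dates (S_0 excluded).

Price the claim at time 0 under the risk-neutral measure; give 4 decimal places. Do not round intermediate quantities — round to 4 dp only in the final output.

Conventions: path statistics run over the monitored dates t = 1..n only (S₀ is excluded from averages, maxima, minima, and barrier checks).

With p* = (R−d)/(u−d) = 0.4000, sum probability × payoff across the paths and divide by R^3.
Enumerate all 2^3 = 8 price paths (U = up ×1.47, D = down ×0.77); each path with k up-moves has probability p*^k·(1−p*)^(3−k).
DDD: M=22.3300, payoff=0.0000, prob=0.216000
UDD: M=42.6300, payoff=0.0000, prob=0.144000
DUD: M=32.8251, payoff=0.0000, prob=0.144000
UUD: M=62.6661, payoff=0.7461, prob=0.096000
DDU: M=25.2753, payoff=0.0000, prob=0.144000
UDU: M=48.2529, payoff=0.0000, prob=0.096000
DUU: M=48.2529, payoff=0.0000, prob=0.096000
UUU: M=92.1192, payoff=30.1992, prob=0.064000
Price = Σ prob·payoff / R^3 = 2.004372 / 1.157625 = 1.7315

price = 1.7315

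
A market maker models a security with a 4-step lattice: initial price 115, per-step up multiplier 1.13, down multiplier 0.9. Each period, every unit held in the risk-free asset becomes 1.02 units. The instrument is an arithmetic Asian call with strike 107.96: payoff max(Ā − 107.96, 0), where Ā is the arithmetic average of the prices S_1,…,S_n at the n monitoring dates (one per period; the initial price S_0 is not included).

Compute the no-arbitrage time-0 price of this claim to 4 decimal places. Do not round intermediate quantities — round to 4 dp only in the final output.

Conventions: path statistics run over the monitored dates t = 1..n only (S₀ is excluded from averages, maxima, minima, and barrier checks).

price = 14.3590

Under the martingale measure an up-move has probability p* = 0.5217; value the claim as the probability-weighted average of per-path payoffs, discounted 4 periods at R = 1.02.
Enumerate all 2^4 = 16 price paths (U = up ×1.13, D = down ×0.9); each path with k up-moves has probability p*^k·(1−p*)^(4−k).
DDDD: Ā=88.9841, payoff=0.0000, prob=0.052319
UDDD: Ā=111.7245, payoff=3.7645, prob=0.057075
DUDD: Ā=105.1120, payoff=0.0000, prob=0.057075
UUDD: Ā=131.9740, payoff=24.0140, prob=0.062264
DDUD: Ā=99.1608, payoff=0.0000, prob=0.057075
UDUD: Ā=124.5018, payoff=16.5418, prob=0.062264
DUUD: Ā=117.8893, payoff=9.9293, prob=0.062264
UUUD: Ā=148.0166, payoff=40.0566, prob=0.067924
DDDU: Ā=93.8046, payoff=0.0000, prob=0.057075
UDDU: Ā=117.7769, payoff=9.8169, prob=0.062264
DUDU: Ā=111.1644, payoff=3.2044, prob=0.062264
UUDU: Ā=139.5731, payoff=31.6131, prob=0.067924
DDUU: Ā=105.2132, payoff=0.0000, prob=0.062264
UDUU: Ā=132.1010, payoff=24.1410, prob=0.067924
DUUU: Ā=125.4885, payoff=17.5285, prob=0.067924
UUUU: Ā=157.5578, payoff=49.5978, prob=0.074099
Price = Σ prob·payoff / R^4 = 15.542670 / 1.082432 = 14.3590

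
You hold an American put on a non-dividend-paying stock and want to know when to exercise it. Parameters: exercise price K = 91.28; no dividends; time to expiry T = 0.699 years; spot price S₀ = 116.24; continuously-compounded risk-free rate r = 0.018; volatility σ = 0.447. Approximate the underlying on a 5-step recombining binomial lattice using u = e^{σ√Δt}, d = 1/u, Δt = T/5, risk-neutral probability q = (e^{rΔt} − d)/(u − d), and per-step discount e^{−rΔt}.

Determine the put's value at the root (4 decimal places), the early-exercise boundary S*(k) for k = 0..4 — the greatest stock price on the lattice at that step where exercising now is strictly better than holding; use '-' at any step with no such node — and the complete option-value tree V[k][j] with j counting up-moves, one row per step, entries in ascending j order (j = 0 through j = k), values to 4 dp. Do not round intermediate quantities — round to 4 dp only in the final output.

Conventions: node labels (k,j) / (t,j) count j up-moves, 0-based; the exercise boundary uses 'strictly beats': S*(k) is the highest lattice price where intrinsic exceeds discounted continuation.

price = 5.6838
boundary = - - - - 59.5685
tree:
5.6838
9.1996 1.6828
14.5114 3.1581 0.0000
22.0656 5.9269 0.0000 0.0000
31.7115 11.1232 0.0000 0.0000 0.0000
40.8799 20.8754 0.0000 0.0000 0.0000 0.0000

params: Δt=0.13980 u=1.18191 d=0.84609 q=0.46582 e^(-rΔt)=0.99749
t_5 payoffs: 40.8799 20.8754 0.0000 0.0000 0.0000 0.0000
t_4: node(4,0) S=59.5685 payoff=31.7115 vs cont=31.4821 → 31.7115 [stop]  node(4,1) S=83.2120 payoff=8.0680 vs cont=11.1232 → 11.1232 [wait]  node(4,2) S=116.2400 payoff=0.0000 vs cont=0.0000 → 0.0000 [wait]  node(4,3) S=162.3772 payoff=0.0000 vs cont=0.0000 → 0.0000 [wait]  node(4,4) S=226.8269 payoff=0.0000 vs cont=0.0000 → 0.0000 [wait]  ⇒ S*(4)=59.5685
t_3: node(3,0) S=70.4046 payoff=20.8754 vs cont=22.0656 → 22.0656 [wait]  node(3,1) S=98.3492 payoff=0.0000 vs cont=5.9269 → 5.9269 [wait]  node(3,2) S=137.3853 payoff=0.0000 vs cont=0.0000 → 0.0000 [wait]  node(3,3) S=191.9154 payoff=0.0000 vs cont=0.0000 → 0.0000 [wait]  ⇒ S*(3)=-
t_2: node(2,0) S=83.2120 payoff=8.0680 vs cont=14.5114 → 14.5114 [wait]  node(2,1) S=116.2400 payoff=0.0000 vs cont=3.1581 → 3.1581 [wait]  node(2,2) S=162.3772 payoff=0.0000 vs cont=0.0000 → 0.0000 [wait]  ⇒ S*(2)=-
t_1: node(1,0) S=98.3492 payoff=0.0000 vs cont=9.1996 → 9.1996 [wait]  node(1,1) S=137.3853 payoff=0.0000 vs cont=1.6828 → 1.6828 [wait]  ⇒ S*(1)=-
t_0: node(0,0) S=116.2400 payoff=0.0000 vs cont=5.6838 → 5.6838 [wait]  ⇒ S*(0)=-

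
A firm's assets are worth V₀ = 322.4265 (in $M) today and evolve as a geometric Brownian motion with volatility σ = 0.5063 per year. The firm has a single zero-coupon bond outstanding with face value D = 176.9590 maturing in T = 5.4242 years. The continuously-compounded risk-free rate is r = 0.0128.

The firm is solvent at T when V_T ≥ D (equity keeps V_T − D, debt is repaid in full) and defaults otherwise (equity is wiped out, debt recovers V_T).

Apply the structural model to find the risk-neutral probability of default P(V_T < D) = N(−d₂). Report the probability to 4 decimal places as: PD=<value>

With assets at 322.4265 and a single debt payment of 176.9590 at 5.4242 years:
d₁ = [ln(V₀/D) + (r + σ²/2)T] / (σ√T)
   = [ln(322.4265/176.9590) + (0.0128 + 0.5·0.5063²)·5.4242] / (0.5063·√5.4242)
   = [0.599957 + 0.764649] / 1.179168 = 1.157261
d₂ = d₁ − σ√T = 1.157261 − 1.179168 = -0.021907
risk-neutral PD = N(−d₂) = N(0.021907) = 0.508739

PD=0.5087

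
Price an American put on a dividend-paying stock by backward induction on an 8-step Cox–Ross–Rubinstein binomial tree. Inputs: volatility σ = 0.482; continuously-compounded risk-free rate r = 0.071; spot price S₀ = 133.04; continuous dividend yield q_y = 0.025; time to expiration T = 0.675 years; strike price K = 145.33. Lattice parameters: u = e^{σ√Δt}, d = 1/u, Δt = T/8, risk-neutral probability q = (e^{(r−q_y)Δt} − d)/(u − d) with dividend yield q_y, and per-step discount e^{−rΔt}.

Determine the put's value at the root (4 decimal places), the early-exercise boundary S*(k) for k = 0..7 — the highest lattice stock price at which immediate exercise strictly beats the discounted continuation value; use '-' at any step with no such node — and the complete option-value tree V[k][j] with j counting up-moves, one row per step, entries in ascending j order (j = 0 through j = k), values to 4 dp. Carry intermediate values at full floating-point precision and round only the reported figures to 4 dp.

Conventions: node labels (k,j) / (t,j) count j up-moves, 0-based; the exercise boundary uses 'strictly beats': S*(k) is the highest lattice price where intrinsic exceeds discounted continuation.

Δt=0.08438  u=1.15028  d=0.86935  q=0.47890  discount=0.99403
step 8 (expiry): payoffs max(K−S,0) = 101.9246 87.8981 69.3389 44.7822 12.2900 0.0000 0.0000 0.0000 0.0000
step 7: (k=7,j=0): S=49.9285, K−S=95.4015, hold=94.6387 ⇒ V=95.4015 exercise | (k=7,j=1): S=66.0630, K−S=79.2670, hold=78.5382 ⇒ V=79.2670 exercise | (k=7,j=2): S=87.4113, K−S=57.9187, hold=57.2349 ⇒ V=57.9187 exercise | (k=7,j=3): S=115.6585, K−S=29.6715, hold=29.0472 ⇒ V=29.6715 exercise | (k=7,j=4): S=153.0337, K−S=0.0000, hold=6.3661 ⇒ V=6.3661 continue | (k=7,j=5): S=202.4868, K−S=0.0000, hold=0.0000 ⇒ V=0.0000 continue | (k=7,j=6): S=267.9208, K−S=0.0000, hold=0.0000 ⇒ V=0.0000 continue | (k=7,j=7): S=354.5000, K−S=0.0000, hold=0.0000 ⇒ V=0.0000 continue  boundary S*=115.6585
step 6: (k=6,j=0): S=57.4319, K−S=87.8981, hold=87.1511 ⇒ V=87.8981 exercise | (k=6,j=1): S=75.9911, K−S=69.3389, hold=68.6310 ⇒ V=69.3389 exercise | (k=6,j=2): S=100.5478, K−S=44.7822, hold=44.1261 ⇒ V=44.7822 exercise | (k=6,j=3): S=133.0400, K−S=12.2900, hold=18.4001 ⇒ V=18.4001 continue | (k=6,j=4): S=176.0321, K−S=0.0000, hold=3.2976 ⇒ V=3.2976 continue | (k=6,j=5): S=232.9172, K−S=0.0000, hold=0.0000 ⇒ V=0.0000 continue | (k=6,j=6): S=308.1849, K−S=0.0000, hold=0.0000 ⇒ V=0.0000 continue  boundary S*=100.5478
step 5: (k=5,j=0): S=66.0630, K−S=79.2670, hold=78.5382 ⇒ V=79.2670 exercise | (k=5,j=1): S=87.4113, K−S=57.9187, hold=57.2349 ⇒ V=57.9187 exercise | (k=5,j=2): S=115.6585, K−S=29.6715, hold=31.9559 ⇒ V=31.9559 continue | (k=5,j=3): S=153.0337, K−S=0.0000, hold=11.1008 ⇒ V=11.1008 continue | (k=5,j=4): S=202.4868, K−S=0.0000, hold=1.7081 ⇒ V=1.7081 continue | (k=5,j=5): S=267.9208, K−S=0.0000, hold=0.0000 ⇒ V=0.0000 continue  boundary S*=87.4113
step 4: (k=4,j=0): S=75.9911, K−S=69.3389, hold=68.6310 ⇒ V=69.3389 exercise | (k=4,j=1): S=100.5478, K−S=44.7822, hold=45.2135 ⇒ V=45.2135 continue | (k=4,j=2): S=133.0400, K−S=12.2900, hold=21.8372 ⇒ V=21.8372 continue | (k=4,j=3): S=176.0321, K−S=0.0000, hold=6.5632 ⇒ V=6.5632 continue | (k=4,j=4): S=232.9172, K−S=0.0000, hold=0.8848 ⇒ V=0.8848 continue  boundary S*=75.9911
step 3: (k=3,j=0): S=87.4113, K−S=57.9187, hold=57.4402 ⇒ V=57.9187 exercise | (k=3,j=1): S=115.6585, K−S=29.6715, hold=33.8155 ⇒ V=33.8155 continue | (k=3,j=2): S=153.0337, K−S=0.0000, hold=14.4358 ⇒ V=14.4358 continue | (k=3,j=3): S=202.4868, K−S=0.0000, hold=3.8209 ⇒ V=3.8209 continue  boundary S*=87.4113
step 2: (k=2,j=0): S=100.5478, K−S=44.7822, hold=46.0987 ⇒ V=46.0987 continue | (k=2,j=1): S=133.0400, K−S=12.2900, hold=24.3881 ⇒ V=24.3881 continue | (k=2,j=2): S=176.0321, K−S=0.0000, hold=9.2965 ⇒ V=9.2965 continue  boundary S*=-
step 1: (k=1,j=0): S=115.6585, K−S=29.6715, hold=35.4883 ⇒ V=35.4883 continue | (k=1,j=1): S=153.0337, K−S=0.0000, hold=17.0583 ⇒ V=17.0583 continue  boundary S*=-
step 0: (k=0,j=0): S=133.0400, K−S=12.2900, hold=26.5030 ⇒ V=26.5030 continue  boundary S*=-

price = 26.5030
boundary = - - - 87.4113 75.9911 87.4113 100.5478 115.6585
tree:
26.5030
35.4883 17.0583
46.0987 24.3881 9.2965
57.9187 33.8155 14.4358 3.8209
69.3389 45.2135 21.8372 6.5632 0.8848
79.2670 57.9187 31.9559 11.1008 1.7081 0.0000
87.8981 69.3389 44.7822 18.4001 3.2976 0.0000 0.0000
95.4015 79.2670 57.9187 29.6715 6.3661 0.0000 0.0000 0.0000
101.9246 87.8981 69.3389 44.7822 12.2900 0.0000 0.0000 0.0000 0.0000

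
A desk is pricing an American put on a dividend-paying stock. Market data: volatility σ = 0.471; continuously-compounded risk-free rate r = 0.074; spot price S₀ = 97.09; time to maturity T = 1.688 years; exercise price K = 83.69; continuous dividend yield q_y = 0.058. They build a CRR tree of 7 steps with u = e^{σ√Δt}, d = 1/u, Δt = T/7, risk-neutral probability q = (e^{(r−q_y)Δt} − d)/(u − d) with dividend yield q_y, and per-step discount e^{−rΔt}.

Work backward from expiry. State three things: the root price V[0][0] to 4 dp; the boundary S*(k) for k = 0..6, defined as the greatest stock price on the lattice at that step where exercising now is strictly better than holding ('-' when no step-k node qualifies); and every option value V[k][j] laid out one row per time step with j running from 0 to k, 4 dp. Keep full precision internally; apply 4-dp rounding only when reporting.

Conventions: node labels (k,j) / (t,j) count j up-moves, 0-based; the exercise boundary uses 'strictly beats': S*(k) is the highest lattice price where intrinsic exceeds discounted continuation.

price = 13.8375
boundary = - - - - 38.4930 48.5098 61.1333
tree:
13.8375
19.5140 7.4723
26.7615 11.4611 2.9098
35.4882 17.1954 4.9305 0.5635
45.1970 25.0739 8.2809 1.0444 0.0000
53.1455 35.1802 13.7591 1.9355 0.0000 0.0000
59.4527 45.1970 22.5567 3.5872 0.0000 0.0000 0.0000
64.4575 53.1455 35.1802 6.6482 0.0000 0.0000 0.0000 0.0000

Δt=0.24114, u=1.26023, d=0.79351, q=0.45072, disc=e^(-rΔt)=0.98231
k=7 terminal: V=max(K-S,0) → 64.4575 53.1455 35.1802 6.6482 0.0000 0.0000 0.0000 0.0000
k=6: j=0 S=24.2373 intr=59.4527 cont=58.3091 V=59.4527[EX]; j=1 S=38.4930 intr=45.1970 cont=44.2515 V=45.1970[EX]; j=2 S=61.1333 intr=22.5567 cont=21.9256 V=22.5567[EX]; j=3 S=97.0900 intr=0.0000 cont=3.5872 V=3.5872[hold]; j=4 S=154.1953 intr=0.0000 cont=0.0000 V=0.0000[hold]; j=5 S=244.8880 intr=0.0000 cont=0.0000 V=0.0000[hold]; j=6 S=388.9234 intr=0.0000 cont=0.0000 V=0.0000[hold]  S*(6)=61.1333
k=5: j=0 S=30.5445 intr=53.1455 cont=52.0896 V=53.1455[EX]; j=1 S=48.5098 intr=35.1802 cont=34.3738 V=35.1802[EX]; j=2 S=77.0418 intr=6.6482 cont=13.7591 V=13.7591[hold]; j=3 S=122.3553 intr=0.0000 cont=1.9355 V=1.9355[hold]; j=4 S=194.3208 intr=0.0000 cont=0.0000 V=0.0000[hold]; j=5 S=308.6141 intr=0.0000 cont=0.0000 V=0.0000[hold]  S*(5)=48.5098
k=4: j=0 S=38.4930 intr=45.1970 cont=44.2515 V=45.1970[EX]; j=1 S=61.1333 intr=22.5567 cont=25.0739 V=25.0739[hold]; j=2 S=97.0900 intr=0.0000 cont=8.2809 V=8.2809[hold]; j=3 S=154.1953 intr=0.0000 cont=1.0444 V=1.0444[hold]; j=4 S=244.8880 intr=0.0000 cont=0.0000 V=0.0000[hold]  S*(4)=38.4930
k=3: j=0 S=48.5098 intr=35.1802 cont=35.4882 V=35.4882[hold]; j=1 S=77.0418 intr=6.6482 cont=17.1954 V=17.1954[hold]; j=2 S=122.3553 intr=0.0000 cont=4.9305 V=4.9305[hold]; j=3 S=194.3208 intr=0.0000 cont=0.5635 V=0.5635[hold]  S*(3)=-
k=2: j=0 S=61.1333 intr=22.5567 cont=26.7615 V=26.7615[hold]; j=1 S=97.0900 intr=0.0000 cont=11.4611 V=11.4611[hold]; j=2 S=154.1953 intr=0.0000 cont=2.9098 V=2.9098[hold]  S*(2)=-
k=1: j=0 S=77.0418 intr=6.6482 cont=19.5140 V=19.5140[hold]; j=1 S=122.3553 intr=0.0000 cont=7.4723 V=7.4723[hold]  S*(1)=-
k=0: j=0 S=97.0900 intr=0.0000 cont=13.8375 V=13.8375[hold]  S*(0)=-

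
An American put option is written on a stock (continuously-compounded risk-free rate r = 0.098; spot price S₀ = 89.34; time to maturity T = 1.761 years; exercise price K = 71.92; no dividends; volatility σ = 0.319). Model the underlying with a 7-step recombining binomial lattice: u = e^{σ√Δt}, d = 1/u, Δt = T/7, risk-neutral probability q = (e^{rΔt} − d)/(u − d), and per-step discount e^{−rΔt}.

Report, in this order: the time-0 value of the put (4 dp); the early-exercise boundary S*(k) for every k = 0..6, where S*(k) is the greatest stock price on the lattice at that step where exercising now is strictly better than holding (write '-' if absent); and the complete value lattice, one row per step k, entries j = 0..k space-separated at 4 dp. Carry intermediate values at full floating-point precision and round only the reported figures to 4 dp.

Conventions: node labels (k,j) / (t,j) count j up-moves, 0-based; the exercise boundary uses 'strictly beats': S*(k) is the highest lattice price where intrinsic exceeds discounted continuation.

Δt=0.25157, u=1.17351, d=0.85214, q=0.53775, disc=e^(-rΔt)=0.97565
k=7 terminal: V=max(K-S,0) → 42.7703 31.7771 16.6380 0.0000 0.0000 0.0000 0.0000 0.0000
k=6: j=0 S=34.2075 intr=37.7125 cont=35.9610 V=37.7125[EX]; j=1 S=47.1082 intr=24.8118 cont=23.0604 V=24.8118[EX]; j=2 S=64.8741 intr=7.0459 cont=7.5035 V=7.5035[hold]; j=3 S=89.3400 intr=0.0000 cont=0.0000 V=0.0000[hold]; j=4 S=123.0327 intr=0.0000 cont=0.0000 V=0.0000[hold]; j=5 S=169.4319 intr=0.0000 cont=0.0000 V=0.0000[hold]; j=6 S=233.3297 intr=0.0000 cont=0.0000 V=0.0000[hold]  S*(6)=47.1082
k=5: j=0 S=40.1429 intr=31.7771 cont=30.0256 V=31.7771[EX]; j=1 S=55.2820 intr=16.6380 cont=15.1266 V=16.6380[EX]; j=2 S=76.1305 intr=0.0000 cont=3.3840 V=3.3840[hold]; j=3 S=104.8415 intr=0.0000 cont=0.0000 V=0.0000[hold]; j=4 S=144.3803 intr=0.0000 cont=0.0000 V=0.0000[hold]; j=5 S=198.8303 intr=0.0000 cont=0.0000 V=0.0000[hold]  S*(5)=55.2820
k=4: j=0 S=47.1082 intr=24.8118 cont=23.0604 V=24.8118[EX]; j=1 S=64.8741 intr=7.0459 cont=9.2790 V=9.2790[hold]; j=2 S=89.3400 intr=0.0000 cont=1.5262 V=1.5262[hold]; j=3 S=123.0327 intr=0.0000 cont=0.0000 V=0.0000[hold]; j=4 S=169.4319 intr=0.0000 cont=0.0000 V=0.0000[hold]  S*(4)=47.1082
k=3: j=0 S=55.2820 intr=16.6380 cont=16.0581 V=16.6380[EX]; j=1 S=76.1305 intr=0.0000 cont=4.9854 V=4.9854[hold]; j=2 S=104.8415 intr=0.0000 cont=0.6883 V=0.6883[hold]; j=3 S=144.3803 intr=0.0000 cont=0.0000 V=0.0000[hold]  S*(3)=55.2820
k=2: j=0 S=64.8741 intr=7.0459 cont=10.1192 V=10.1192[hold]; j=1 S=89.3400 intr=0.0000 cont=2.6095 V=2.6095[hold]; j=2 S=123.0327 intr=0.0000 cont=0.3104 V=0.3104[hold]  S*(2)=-
k=1: j=0 S=76.1305 intr=0.0000 cont=5.9327 V=5.9327[hold]; j=1 S=104.8415 intr=0.0000 cont=1.3397 V=1.3397[hold]  S*(1)=-
k=0: j=0 S=89.3400 intr=0.0000 cont=3.3785 V=3.3785[hold]  S*(0)=-

price = 3.3785
boundary = - - - 55.2820 47.1082 55.2820 47.1082
tree:
3.3785
5.9327 1.3397
10.1192 2.6095 0.3104
16.6380 4.9854 0.6883 0.0000
24.8118 9.2790 1.5262 0.0000 0.0000
31.7771 16.6380 3.3840 0.0000 0.0000 0.0000
37.7125 24.8118 7.5035 0.0000 0.0000 0.0000 0.0000
42.7703 31.7771 16.6380 0.0000 0.0000 0.0000 0.0000 0.0000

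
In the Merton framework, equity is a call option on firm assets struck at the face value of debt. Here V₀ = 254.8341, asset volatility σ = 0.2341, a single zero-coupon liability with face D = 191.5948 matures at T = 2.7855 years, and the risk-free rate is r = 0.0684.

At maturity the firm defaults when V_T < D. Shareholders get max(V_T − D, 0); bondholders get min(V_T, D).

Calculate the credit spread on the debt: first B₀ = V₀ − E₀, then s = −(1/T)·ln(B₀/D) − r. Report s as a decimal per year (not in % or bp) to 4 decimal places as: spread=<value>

spread=0.0096

Equity is a call on the firm's assets struck at D = 191.5948:
d₁ = [ln(V₀/D) + (r + σ²/2)T] / (σ√T)
   = [ln(254.8341/191.5948) + (0.0684 + 0.5·0.2341²)·2.7855] / (0.2341·√2.7855)
   = [0.285230 + 0.266855] / 0.390709 = 1.413035
d₂ = d₁ − σ√T = 1.413035 − 0.390709 = 1.022326
N(d₁) = 0.921177,  N(d₂) = 0.846687,  e^(−rT) = 0.826522
E₀ = V₀·N(d₁) − D·e^(−rT)·N(d₂)
   = 254.8341·0.921177 − 191.5948·0.826522·0.846687 = 100.668265
B₀ = V₀ − E₀ = 254.8341 − 100.668265 = 154.165835
spread = −(1/T)·ln(B₀/D) − r = −(1/2.7855)·ln(154.165835/191.5948) − 0.0684 = 0.00963046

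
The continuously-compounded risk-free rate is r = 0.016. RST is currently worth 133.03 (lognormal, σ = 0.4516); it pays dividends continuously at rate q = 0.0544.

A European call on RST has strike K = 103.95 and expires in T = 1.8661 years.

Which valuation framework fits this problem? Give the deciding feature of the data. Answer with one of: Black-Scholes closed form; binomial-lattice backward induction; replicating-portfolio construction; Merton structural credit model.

framework: Black-Scholes closed form

Key observation: a European-exercise option on RST struck at 103.95 — a GBM underlying with constant parameters — admits an analytic price: the data contain no early exercise, no discrete tree, no debt structure.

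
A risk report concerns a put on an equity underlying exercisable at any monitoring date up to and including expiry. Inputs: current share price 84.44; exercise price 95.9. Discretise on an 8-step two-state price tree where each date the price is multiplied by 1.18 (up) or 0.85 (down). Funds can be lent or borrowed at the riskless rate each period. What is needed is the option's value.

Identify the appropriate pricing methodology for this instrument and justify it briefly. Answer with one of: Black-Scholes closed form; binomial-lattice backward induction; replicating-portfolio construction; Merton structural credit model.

Key observation: the defining feature is the embedded early-exercise option across 8 discrete dates on the spot-84.44 tree; pricing the strike-95.9 put means working backward with an exercise test at every node.

framework: binomial-lattice backward induction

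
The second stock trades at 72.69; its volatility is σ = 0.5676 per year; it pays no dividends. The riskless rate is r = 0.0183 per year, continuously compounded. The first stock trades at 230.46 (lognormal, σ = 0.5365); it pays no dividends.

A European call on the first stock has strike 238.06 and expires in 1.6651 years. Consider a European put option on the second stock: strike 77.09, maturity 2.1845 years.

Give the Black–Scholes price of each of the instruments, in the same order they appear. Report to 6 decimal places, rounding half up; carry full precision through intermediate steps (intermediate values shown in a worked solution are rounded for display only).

price(the first stock call K=238.06) = 62.235241
price(the second stock put K=77.09) = 24.552183

[the first stock call K=238.06]
σ√T = 0.5365·√1.6651 = 0.692293
d₁ = (ln(S/K) + (r+σ²/2)T) / (σ√T) = (ln(230.46/238.06) + (0.0183+0.5365²/2)·1.6651) / 0.692293 = (-0.032445 + 0.270106) / 0.692293 = 0.343295
d₂ = d₁ − σ√T = 0.343295 − 0.692293 = -0.348998
e^{−rT} = 0.969988
N(d₁) = 0.634312,  N(d₂) = 0.363545
price = S·N(d₁) − K·e^{−rT}·N(d₂) = 146.183474 − 83.948233 = 62.235241
[the second stock put K=77.09]
σ√T = 0.5676·√2.1845 = 0.838916
d₁ = (ln(S/K) + (r+σ²/2)T) / (σ√T) = (ln(72.69/77.09) + (0.0183+0.5676²/2)·2.1845) / 0.838916 = (-0.058770 + 0.391866) / 0.838916 = 0.397056
d₂ = d₁ − σ√T = 0.397056 − 0.838916 = -0.441860
e^{−rT} = 0.960812
N(−d₁) = 0.345663,  N(−d₂) = 0.670705
price = K·e^{−rT}·N(−d₂) − S·N(−d₁) = 49.678434 − 25.126251 = 24.552183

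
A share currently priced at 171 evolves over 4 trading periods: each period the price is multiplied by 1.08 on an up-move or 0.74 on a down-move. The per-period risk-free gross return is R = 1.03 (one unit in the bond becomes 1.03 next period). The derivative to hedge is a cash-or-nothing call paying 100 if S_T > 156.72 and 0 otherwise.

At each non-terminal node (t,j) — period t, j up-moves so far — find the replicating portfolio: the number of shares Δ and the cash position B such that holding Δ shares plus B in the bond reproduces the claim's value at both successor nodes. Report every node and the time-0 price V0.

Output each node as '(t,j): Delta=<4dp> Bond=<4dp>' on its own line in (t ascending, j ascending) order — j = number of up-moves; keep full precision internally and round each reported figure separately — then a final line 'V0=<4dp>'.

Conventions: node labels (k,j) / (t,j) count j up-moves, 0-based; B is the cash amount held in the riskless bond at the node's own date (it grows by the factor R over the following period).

(0,0): Delta=0.5052 Bond=-6.9335
(1,0): Delta=1.5939 Bond=-144.9036
(1,1): Delta=0.3766 Bond=16.6106
(2,0): Delta=0.0000 Bond=0.0000
(2,1): Delta=1.7822 Bond=-174.9836
(2,2): Delta=0.2105 Bond=50.2283
(3,0): Delta=0.0000 Bond=0.0000
(3,1): Delta=0.0000 Bond=0.0000
(3,2): Delta=1.9927 Bond=-211.3078
(3,3): Delta=0.0000 Bond=97.0874
V0=79.4558

Under the risk-neutral measure, an up-move has probability p* = (R−d)/(u−d) = 0.8529 and values discount at R = 1.03.
Terminal payoffs: V(4,0)=0.0000, V(4,1)=0.0000, V(4,2)=0.0000, V(4,3)=100.0000, V(4,4)=100.0000
Node (3,0) S=69.2933: V=(p*·0.0000+(1−p*)·0.0000)/1.03=0.0000; Δ=(0.0000−0.0000)/(74.8368−51.2770)=0.0000; B=V−Δ·S=0.0000
Node (3,1) S=101.1308: V=(p*·0.0000+(1−p*)·0.0000)/1.03=0.0000; Δ=(0.0000−0.0000)/(109.2212−74.8368)=0.0000; B=V−Δ·S=0.0000
Node (3,2) S=147.5963: V=(p*·100.0000+(1−p*)·0.0000)/1.03=82.8098; Δ=(100.0000−0.0000)/(159.4040−109.2212)=1.9927; B=V−Δ·S=-211.3078
Node (3,3) S=215.4108: V=(p*·100.0000+(1−p*)·100.0000)/1.03=97.0874; Δ=(100.0000−100.0000)/(232.6436−159.4040)=0.0000; B=V−Δ·S=97.0874
Node (2,0) S=93.6396: V=(p*·0.0000+(1−p*)·0.0000)/1.03=0.0000; Δ=(0.0000−0.0000)/(101.1308−69.2933)=0.0000; B=V−Δ·S=0.0000
Node (2,1) S=136.6632: V=(p*·82.8098+(1−p*)·0.0000)/1.03=68.5747; Δ=(82.8098−0.0000)/(147.5963−101.1308)=1.7822; B=V−Δ·S=-174.9836
Node (2,2) S=199.4544: V=(p*·97.0874+(1−p*)·82.8098)/1.03=92.2211; Δ=(97.0874−82.8098)/(215.4108−147.5963)=0.2105; B=V−Δ·S=50.2283
Node (1,0) S=126.5400: V=(p*·68.5747+(1−p*)·0.0000)/1.03=56.7866; Δ=(68.5747−0.0000)/(136.6632−93.6396)=1.5939; B=V−Δ·S=-144.9036
Node (1,1) S=184.6800: V=(p*·92.2211+(1−p*)·68.5747)/1.03=86.1589; Δ=(92.2211−68.5747)/(199.4544−136.6632)=0.3766; B=V−Δ·S=16.6106
Node (0,0) S=171.0000: V=(p*·86.1589+(1−p*)·56.7866)/1.03=79.4558; Δ=(86.1589−56.7866)/(184.6800−126.5400)=0.5052; B=V−Δ·S=-6.9335
Sanity check at the root: Δ(0,0)·S0 + B(0,0) reproduces V0 = 79.4558.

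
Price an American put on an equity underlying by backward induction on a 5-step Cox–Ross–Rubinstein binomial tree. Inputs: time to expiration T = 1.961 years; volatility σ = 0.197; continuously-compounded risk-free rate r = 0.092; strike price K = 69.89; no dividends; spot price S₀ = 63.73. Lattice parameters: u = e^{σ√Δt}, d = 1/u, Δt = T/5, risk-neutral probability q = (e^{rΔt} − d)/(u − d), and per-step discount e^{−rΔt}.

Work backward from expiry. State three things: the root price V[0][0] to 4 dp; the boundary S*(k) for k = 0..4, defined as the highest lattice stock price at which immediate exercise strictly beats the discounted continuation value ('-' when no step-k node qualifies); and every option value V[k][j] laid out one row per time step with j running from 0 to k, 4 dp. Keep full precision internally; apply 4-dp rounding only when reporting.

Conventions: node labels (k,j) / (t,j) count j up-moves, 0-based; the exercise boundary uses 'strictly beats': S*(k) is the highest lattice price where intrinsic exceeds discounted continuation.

params: Δt=0.39220 u=1.13131 d=0.88393 q=0.61772 e^(-rΔt)=0.96456
t_5 payoffs: 35.4991 25.8747 13.5569 0.0000 0.0000 0.0000
t_4: node(4,0) S=38.9066 payoff=30.9834 vs cont=28.5066 → 30.9834 [stop]  node(4,1) S=49.7947 payoff=20.0953 vs cont=17.6184 → 20.0953 [stop]  node(4,2) S=63.7300 payoff=6.1600 vs cont=4.9988 → 6.1600 [stop]  node(4,3) S=81.5651 payoff=0.0000 vs cont=0.0000 → 0.0000 [wait]  node(4,4) S=104.3914 payoff=0.0000 vs cont=0.0000 → 0.0000 [wait]  ⇒ S*(4)=63.7300
t_3: node(3,0) S=44.0153 payoff=25.8747 vs cont=23.3979 → 25.8747 [stop]  node(3,1) S=56.3331 payoff=13.5569 vs cont=11.0800 → 13.5569 [stop]  node(3,2) S=72.0981 payoff=0.0000 vs cont=2.2714 → 2.2714 [wait]  node(3,3) S=92.2751 payoff=0.0000 vs cont=0.0000 → 0.0000 [wait]  ⇒ S*(3)=56.3331
t_2: node(2,0) S=49.7947 payoff=20.0953 vs cont=17.6184 → 20.0953 [stop]  node(2,1) S=63.7300 payoff=6.1600 vs cont=6.3522 → 6.3522 [wait]  node(2,2) S=81.5651 payoff=0.0000 vs cont=0.8375 → 0.8375 [wait]  ⇒ S*(2)=49.7947
t_1: node(1,0) S=56.3331 payoff=13.5569 vs cont=11.1946 → 13.5569 [stop]  node(1,1) S=72.0981 payoff=0.0000 vs cont=2.8413 → 2.8413 [wait]  ⇒ S*(1)=56.3331
t_0: node(0,0) S=63.7300 payoff=6.1600 vs cont=6.6918 → 6.6918 [wait]  ⇒ S*(0)=-

price = 6.6918
boundary = - 56.3331 49.7947 56.3331 63.7300
tree:
6.6918
13.5569 2.8413
20.0953 6.3522 0.8375
25.8747 13.5569 2.2714 0.0000
30.9834 20.0953 6.1600 0.0000 0.0000
35.4991 25.8747 13.5569 0.0000 0.0000 0.0000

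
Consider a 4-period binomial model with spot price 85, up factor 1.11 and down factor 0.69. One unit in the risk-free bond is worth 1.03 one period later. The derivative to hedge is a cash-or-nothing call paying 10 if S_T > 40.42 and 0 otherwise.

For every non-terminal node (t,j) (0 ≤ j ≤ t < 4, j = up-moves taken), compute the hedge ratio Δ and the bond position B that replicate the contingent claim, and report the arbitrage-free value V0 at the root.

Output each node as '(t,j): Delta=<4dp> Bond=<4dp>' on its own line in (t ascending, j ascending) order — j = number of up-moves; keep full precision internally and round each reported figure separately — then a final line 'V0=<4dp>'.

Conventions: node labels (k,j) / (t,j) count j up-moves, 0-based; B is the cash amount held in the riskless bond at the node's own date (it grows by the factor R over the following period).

(0,0): Delta=0.0226 Bond=6.7545
(1,0): Delta=0.1180 Bond=1.3607
(1,1): Delta=0.0086 Bond=8.2739
(2,0): Delta=0.4624 Bond=-12.5359
(2,1): Delta=0.0676 Bond=4.6809
(2,2): Delta=0.0000 Bond=9.4260
(3,0): Delta=0.0000 Bond=0.0000
(3,1): Delta=0.5300 Bond=-15.9501
(3,2): Delta=0.0000 Bond=9.7087
(3,3): Delta=0.0000 Bond=9.7087
V0=8.6744

No-arbitrage ⇒ martingale measure with p* = (R−d)/(u−d) = 0.8095.
Payoffs at expiry: V(4,0)=0.0000, V(4,1)=0.0000, V(4,2)=10.0000, V(4,3)=10.0000, V(4,4)=10.0000
(3,0): S=27.9233. Δ = (V_up−V_dn)/(S_up−S_dn) = (0.0000−0.0000)/(30.9948−19.2671) = 0.0000. V = [p*·0.0000 + (1−p*)·0.0000]/1.03 = 0.0000. B = V − Δ·S = 0.0000.
(3,1): S=44.9200. Δ = (V_up−V_dn)/(S_up−S_dn) = (10.0000−0.0000)/(49.8612−30.9948) = 0.5300. V = [p*·10.0000 + (1−p*)·0.0000]/1.03 = 7.8595. B = V − Δ·S = -15.9501.
(3,2): S=72.2627. Δ = (V_up−V_dn)/(S_up−S_dn) = (10.0000−10.0000)/(80.2116−49.8612) = 0.0000. V = [p*·10.0000 + (1−p*)·10.0000]/1.03 = 9.7087. B = V − Δ·S = 9.7087.
(3,3): S=116.2486. Δ = (V_up−V_dn)/(S_up−S_dn) = (10.0000−10.0000)/(129.0360−80.2116) = 0.0000. V = [p*·10.0000 + (1−p*)·10.0000]/1.03 = 9.7087. B = V − Δ·S = 9.7087.
(2,0): S=40.4685. Δ = (V_up−V_dn)/(S_up−S_dn) = (7.8595−0.0000)/(44.9200−27.9233) = 0.4624. V = [p*·7.8595 + (1−p*)·0.0000]/1.03 = 6.1771. B = V − Δ·S = -12.5359.
(2,1): S=65.1015. Δ = (V_up−V_dn)/(S_up−S_dn) = (9.7087−7.8595)/(72.2627−44.9200) = 0.0676. V = [p*·9.7087 + (1−p*)·7.8595]/1.03 = 9.0840. B = V − Δ·S = 4.6809.
(2,2): S=104.7285. Δ = (V_up−V_dn)/(S_up−S_dn) = (9.7087−9.7087)/(116.2486−72.2627) = 0.0000. V = [p*·9.7087 + (1−p*)·9.7087]/1.03 = 9.4260. B = V − Δ·S = 9.4260.
(1,0): S=58.6500. Δ = (V_up−V_dn)/(S_up−S_dn) = (9.0840−6.1771)/(65.1015−40.4685) = 0.1180. V = [p*·9.0840 + (1−p*)·6.1771]/1.03 = 8.2818. B = V − Δ·S = 1.3607.
(1,1): S=94.3500. Δ = (V_up−V_dn)/(S_up−S_dn) = (9.4260−9.0840)/(104.7285−65.1015) = 0.0086. V = [p*·9.4260 + (1−p*)·9.0840]/1.03 = 9.0882. B = V − Δ·S = 8.2739.
(0,0): S=85.0000. Δ = (V_up−V_dn)/(S_up−S_dn) = (9.0882−8.2818)/(94.3500−58.6500) = 0.0226. V = [p*·9.0882 + (1−p*)·8.2818]/1.03 = 8.6744. B = V − Δ·S = 6.7545.
Verification: the root portfolio costs Δ(0,0)·S0 + B(0,0) = 8.6744, matching V0.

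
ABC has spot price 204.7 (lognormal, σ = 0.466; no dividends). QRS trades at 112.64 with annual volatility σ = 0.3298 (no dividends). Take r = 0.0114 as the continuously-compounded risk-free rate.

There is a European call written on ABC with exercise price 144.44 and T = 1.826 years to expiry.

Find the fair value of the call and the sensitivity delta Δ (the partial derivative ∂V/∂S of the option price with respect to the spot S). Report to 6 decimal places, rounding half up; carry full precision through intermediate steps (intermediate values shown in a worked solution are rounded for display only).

price = 81.220022
Δ = 0.816374

σ√T = 0.466·√1.826 = 0.629704
d₁ = (ln(S/K) + (r+σ²/2)T) / (σ√T) = (ln(204.7/144.44) + (0.0114+0.466²/2)·1.826) / 0.629704 = (0.348681 + 0.219080) / 0.629704 = 0.901632
d₂ = d₁ − σ√T = 0.901632 − 0.629704 = 0.271928
e^{−rT} = 0.979399
N(d₁) = 0.816374,  N(d₂) = 0.607161
Call price V = S·N(d₁) − K·e^{−rT}·N(d₂) = 167.111722 − 85.891700 = 81.220022
Δ = N(d₁) = 0.816374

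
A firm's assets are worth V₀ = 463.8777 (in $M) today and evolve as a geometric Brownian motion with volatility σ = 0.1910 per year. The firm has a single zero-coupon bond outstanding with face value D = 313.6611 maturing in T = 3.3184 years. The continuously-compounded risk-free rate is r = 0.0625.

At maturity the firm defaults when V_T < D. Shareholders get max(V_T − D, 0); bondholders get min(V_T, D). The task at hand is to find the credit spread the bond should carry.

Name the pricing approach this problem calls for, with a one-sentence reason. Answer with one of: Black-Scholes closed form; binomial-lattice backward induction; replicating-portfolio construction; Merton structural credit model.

framework: Merton structural credit model

Key observation: a levered firm with one bullet debt due at 3.3184 years is the canonical structural-credit setup: equity is a call on the firm's assets struck at the face value.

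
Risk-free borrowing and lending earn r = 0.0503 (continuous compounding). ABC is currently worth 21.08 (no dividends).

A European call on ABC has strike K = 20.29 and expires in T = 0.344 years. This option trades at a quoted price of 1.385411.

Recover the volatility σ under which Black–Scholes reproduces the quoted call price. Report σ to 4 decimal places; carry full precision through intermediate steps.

At σ = 0.1392 the Black–Scholes value reproduces the quote:
σ√T = 0.1392·√0.344 = 0.081643
d₁ = (ln(S/K) + (r+σ²/2)T) / (σ√T) = (ln(21.08/20.29) + (0.0503+0.1392²/2)·0.344) / 0.081643 = (0.038197 + 0.020636) / 0.081643 = 0.720608
d₂ = d₁ − σ√T = 0.720608 − 0.081643 = 0.638965
e^{−rT} = 0.982846
N(d₁) = 0.764425,  N(d₂) = 0.738577
V = S·N(d₁) − K·e^{−rT}·N(d₂) = 16.114073 − 14.728662 = 1.385411 (the observed quote) — the price is monotone increasing in volatility, hence this σ is the only solution

sigma = 0.1392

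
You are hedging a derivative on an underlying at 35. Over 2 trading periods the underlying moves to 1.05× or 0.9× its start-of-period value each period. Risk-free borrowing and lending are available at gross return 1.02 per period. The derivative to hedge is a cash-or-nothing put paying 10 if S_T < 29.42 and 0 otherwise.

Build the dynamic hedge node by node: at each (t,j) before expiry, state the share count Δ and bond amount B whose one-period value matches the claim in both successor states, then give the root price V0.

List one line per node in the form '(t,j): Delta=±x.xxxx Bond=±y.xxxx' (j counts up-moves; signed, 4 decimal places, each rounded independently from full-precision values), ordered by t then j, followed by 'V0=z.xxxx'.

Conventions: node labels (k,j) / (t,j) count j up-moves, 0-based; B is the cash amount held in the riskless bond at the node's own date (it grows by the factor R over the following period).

(0,0): Delta=-0.3735 Bond=13.4564
(1,0): Delta=-2.1164 Bond=68.6275
(1,1): Delta=0.0000 Bond=0.0000
V0=0.3845

Since d<R<u, set p* = (R−d)/(u−d) = 0.8000; price each node as the discounted p*-expectation of its children.
Payoffs at expiry: V(2,0)=10.0000, V(2,1)=0.0000, V(2,2)=0.0000
Node (1,0) S=31.5000: V=(p*·0.0000+(1−p*)·10.0000)/1.02=1.9608; Δ=(0.0000−10.0000)/(33.0750−28.3500)=-2.1164; B=V−Δ·S=68.6275
Node (1,1) S=36.7500: V=(p*·0.0000+(1−p*)·0.0000)/1.02=0.0000; Δ=(0.0000−0.0000)/(38.5875−33.0750)=0.0000; B=V−Δ·S=0.0000
Node (0,0) S=35.0000: V=(p*·0.0000+(1−p*)·1.9608)/1.02=0.3845; Δ=(0.0000−1.9608)/(36.7500−31.5000)=-0.3735; B=V−Δ·S=13.4564
Verification: the root portfolio costs Δ(0,0)·S0 + B(0,0) = 0.3845, matching V0.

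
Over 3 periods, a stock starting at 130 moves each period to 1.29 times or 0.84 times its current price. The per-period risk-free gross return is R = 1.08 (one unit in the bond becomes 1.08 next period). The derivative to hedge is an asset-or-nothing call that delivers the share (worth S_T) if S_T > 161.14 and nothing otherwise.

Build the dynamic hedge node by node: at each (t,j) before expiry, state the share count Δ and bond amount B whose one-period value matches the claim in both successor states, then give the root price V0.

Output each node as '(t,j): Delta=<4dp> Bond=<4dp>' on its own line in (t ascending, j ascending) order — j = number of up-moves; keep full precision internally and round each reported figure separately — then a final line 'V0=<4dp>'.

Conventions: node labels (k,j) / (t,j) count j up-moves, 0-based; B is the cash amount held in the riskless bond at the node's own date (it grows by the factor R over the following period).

Arbitrage-free pricing uses the up-move probability p* = (R−d)/(u−d) = 0.5333, discounting each step at R = 1.08.
Payoffs at expiry: V(3,0)=0.0000, V(3,1)=0.0000, V(3,2)=181.7197, V(3,3)=279.0696
  t=2,j=0: stock 91.7280 → up 118.3291 (V=0.0000), down 77.0515 (V=0.0000). Price 0.0000; hedge Δ=0.0000, bond B=0.0000.
  t=2,j=1: stock 140.8680 → up 181.7197 (V=181.7197), down 118.3291 (V=0.0000). Price 89.7381; hedge Δ=2.8667, bond B=-314.0835.
  t=2,j=2: stock 216.3330 → up 279.0696 (V=279.0696), down 181.7197 (V=181.7197). Price 216.3330; hedge Δ=1.0000, bond B=0.0000.
  t=1,j=0: stock 109.2000 → up 140.8680 (V=89.7381), down 91.7280 (V=0.0000). Price 44.3151; hedge Δ=1.8262, bond B=-155.1029.
  t=1,j=1: stock 167.7000 → up 216.3330 (V=216.3330), down 140.8680 (V=89.7381). Price 145.6068; hedge Δ=1.6775, bond B=-135.7151.
  t=0,j=0: stock 130.0000 → up 167.7000 (V=145.6068), down 109.2000 (V=44.3151). Price 91.0531; hedge Δ=1.7315, bond B=-134.0396.
Sanity check at the root: Δ(0,0)·S0 + B(0,0) reproduces V0 = 91.0531.

(0,0): Delta=1.7315 Bond=-134.0396
(1,0): Delta=1.8262 Bond=-155.1029
(1,1): Delta=1.6775 Bond=-135.7151
(2,0): Delta=0.0000 Bond=0.0000
(2,1): Delta=2.8667 Bond=-314.0835
(2,2): Delta=1.0000 Bond=0.0000
V0=91.0531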